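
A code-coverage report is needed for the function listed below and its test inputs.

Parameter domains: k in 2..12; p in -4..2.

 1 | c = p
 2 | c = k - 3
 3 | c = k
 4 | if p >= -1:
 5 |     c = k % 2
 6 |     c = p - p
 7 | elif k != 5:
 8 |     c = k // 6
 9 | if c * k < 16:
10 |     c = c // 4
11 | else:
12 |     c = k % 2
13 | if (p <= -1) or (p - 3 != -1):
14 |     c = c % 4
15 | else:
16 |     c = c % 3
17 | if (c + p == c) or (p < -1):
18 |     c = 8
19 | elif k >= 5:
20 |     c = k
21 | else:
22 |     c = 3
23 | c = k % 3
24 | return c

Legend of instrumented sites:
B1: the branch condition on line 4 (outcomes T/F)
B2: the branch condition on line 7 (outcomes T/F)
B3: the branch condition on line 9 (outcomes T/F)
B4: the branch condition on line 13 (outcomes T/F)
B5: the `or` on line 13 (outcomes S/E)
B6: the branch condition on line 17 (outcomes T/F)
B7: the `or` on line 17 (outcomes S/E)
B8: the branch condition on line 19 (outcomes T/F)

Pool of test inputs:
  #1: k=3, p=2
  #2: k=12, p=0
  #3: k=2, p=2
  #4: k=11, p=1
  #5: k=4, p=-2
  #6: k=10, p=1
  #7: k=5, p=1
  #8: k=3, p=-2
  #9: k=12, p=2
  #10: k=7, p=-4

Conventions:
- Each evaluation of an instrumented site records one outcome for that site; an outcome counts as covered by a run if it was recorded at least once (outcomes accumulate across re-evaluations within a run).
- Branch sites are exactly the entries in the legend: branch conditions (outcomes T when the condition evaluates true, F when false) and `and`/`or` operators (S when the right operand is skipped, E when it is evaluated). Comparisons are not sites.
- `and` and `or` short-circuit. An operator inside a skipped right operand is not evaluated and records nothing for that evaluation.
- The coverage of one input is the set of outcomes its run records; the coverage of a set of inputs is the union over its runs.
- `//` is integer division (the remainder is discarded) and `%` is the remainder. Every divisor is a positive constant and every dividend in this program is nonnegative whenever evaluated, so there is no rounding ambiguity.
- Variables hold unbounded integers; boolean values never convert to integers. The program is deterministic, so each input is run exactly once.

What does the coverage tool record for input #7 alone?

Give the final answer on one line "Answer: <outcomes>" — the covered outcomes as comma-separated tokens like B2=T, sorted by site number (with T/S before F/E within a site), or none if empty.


Event log for input #7 (k=5, p=1):
  B1->T, B3->T, B5->E, B4->T, B7->E, B6->F, B8->T
deduplicating events, the covered set is: B1=T, B3=T, B4=T, B5=E, B6=F, B7=E, B8=T
Answer: B1=T, B3=T, B4=T, B5=E, B6=F, B7=E, B8=T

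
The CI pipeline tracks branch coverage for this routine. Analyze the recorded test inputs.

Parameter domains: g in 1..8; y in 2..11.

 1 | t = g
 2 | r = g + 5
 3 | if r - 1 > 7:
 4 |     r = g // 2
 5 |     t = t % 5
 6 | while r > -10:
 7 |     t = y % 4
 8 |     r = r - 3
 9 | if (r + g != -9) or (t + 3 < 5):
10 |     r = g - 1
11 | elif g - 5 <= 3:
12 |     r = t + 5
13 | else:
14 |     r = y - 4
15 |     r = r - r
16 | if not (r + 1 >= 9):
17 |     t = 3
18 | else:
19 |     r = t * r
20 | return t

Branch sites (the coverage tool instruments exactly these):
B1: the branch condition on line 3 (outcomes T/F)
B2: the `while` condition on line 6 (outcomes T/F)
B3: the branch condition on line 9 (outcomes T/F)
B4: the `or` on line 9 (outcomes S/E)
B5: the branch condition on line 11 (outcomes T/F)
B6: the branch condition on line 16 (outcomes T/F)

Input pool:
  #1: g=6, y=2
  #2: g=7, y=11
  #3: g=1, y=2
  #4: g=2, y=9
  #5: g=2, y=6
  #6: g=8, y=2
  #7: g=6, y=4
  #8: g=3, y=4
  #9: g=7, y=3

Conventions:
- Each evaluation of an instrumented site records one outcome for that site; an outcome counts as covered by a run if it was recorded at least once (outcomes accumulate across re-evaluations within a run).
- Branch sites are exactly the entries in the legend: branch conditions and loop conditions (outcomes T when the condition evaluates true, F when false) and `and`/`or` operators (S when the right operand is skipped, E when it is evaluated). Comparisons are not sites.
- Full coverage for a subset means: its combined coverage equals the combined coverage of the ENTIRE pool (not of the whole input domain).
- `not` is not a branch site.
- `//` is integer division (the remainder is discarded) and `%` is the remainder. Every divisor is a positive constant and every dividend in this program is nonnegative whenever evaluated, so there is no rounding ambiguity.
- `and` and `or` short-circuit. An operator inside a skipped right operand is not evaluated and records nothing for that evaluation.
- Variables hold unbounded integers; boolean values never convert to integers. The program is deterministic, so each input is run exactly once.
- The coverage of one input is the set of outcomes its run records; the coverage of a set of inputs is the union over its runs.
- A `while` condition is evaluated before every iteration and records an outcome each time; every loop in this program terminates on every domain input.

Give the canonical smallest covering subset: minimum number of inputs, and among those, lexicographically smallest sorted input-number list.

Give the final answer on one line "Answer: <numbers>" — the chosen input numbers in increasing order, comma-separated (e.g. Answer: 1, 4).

test 1 (g=6, y=2) fires B1->T, B2->T, B2->T, B2->T, B2->T, B2->T, B2->F, B4->S, B3->T, B6->T; hits B1=T, B2=T, B2=F, B3=T, B4=S, B6=T
test 2 (g=7, y=11) fires B1->T, B2->T, B2->T, B2->T, B2->T, B2->T, B2->F, B4->S, B3->T, B6->T; hits B1=T, B2=T, B2=F, B3=T, B4=S, B6=T
test 3 (g=1, y=2) fires B1->F, B2->T, B2->T, B2->T, B2->T, B2->T, B2->T, B2->F, B4->S, B3->T, B6->T; hits B1=F, B2=T, B2=F, B3=T, B4=S, B6=T
test 4 (g=2, y=9) fires B1->F, B2->T, B2->T, B2->T, B2->T, B2->T, B2->T, B2->F, B4->E, B3->T, B6->T; hits B1=F, B2=T, B2=F, B3=T, B4=E, B6=T
test 5 (g=2, y=6) fires B1->F, B2->T, B2->T, B2->T, B2->T, B2->T, B2->T, B2->F, B4->E, B3->F, B5->T, B6->T; hits B1=F, B2=T, B2=F, B3=F, B4=E, B5=T, B6=T
test 6 (g=8, y=2) fires B1->T, B2->T, B2->T, B2->T, B2->T, B2->T, B2->F, B4->S, B3->T, B6->T; hits B1=T, B2=T, B2=F, B3=T, B4=S, B6=T
test 7 (g=6, y=4) fires B1->T, B2->T, B2->T, B2->T, B2->T, B2->T, B2->F, B4->S, B3->T, B6->T; hits B1=T, B2=T, B2=F, B3=T, B4=S, B6=T
test 8 (g=3, y=4) fires B1->F, B2->T, B2->T, B2->T, B2->T, B2->T, B2->T, B2->F, B4->S, B3->T, B6->T; hits B1=F, B2=T, B2=F, B3=T, B4=S, B6=T
test 9 (g=7, y=3) fires B1->T, B2->T, B2->T, B2->T, B2->T, B2->T, B2->F, B4->S, B3->T, B6->T; hits B1=T, B2=T, B2=F, B3=T, B4=S, B6=T
together the pool reaches 10 outcomes: B1=T, B1=F, B2=T, B2=F, B3=T, B3=F, B4=S, B4=E, B5=T, B6=T
size 1 is not enough: best union over all size-1 subsets is 7/10
at size 2, {1, 5} reaches all 10 outcomes; every lexicographically earlier size-2 subset fails

Answer: 1, 5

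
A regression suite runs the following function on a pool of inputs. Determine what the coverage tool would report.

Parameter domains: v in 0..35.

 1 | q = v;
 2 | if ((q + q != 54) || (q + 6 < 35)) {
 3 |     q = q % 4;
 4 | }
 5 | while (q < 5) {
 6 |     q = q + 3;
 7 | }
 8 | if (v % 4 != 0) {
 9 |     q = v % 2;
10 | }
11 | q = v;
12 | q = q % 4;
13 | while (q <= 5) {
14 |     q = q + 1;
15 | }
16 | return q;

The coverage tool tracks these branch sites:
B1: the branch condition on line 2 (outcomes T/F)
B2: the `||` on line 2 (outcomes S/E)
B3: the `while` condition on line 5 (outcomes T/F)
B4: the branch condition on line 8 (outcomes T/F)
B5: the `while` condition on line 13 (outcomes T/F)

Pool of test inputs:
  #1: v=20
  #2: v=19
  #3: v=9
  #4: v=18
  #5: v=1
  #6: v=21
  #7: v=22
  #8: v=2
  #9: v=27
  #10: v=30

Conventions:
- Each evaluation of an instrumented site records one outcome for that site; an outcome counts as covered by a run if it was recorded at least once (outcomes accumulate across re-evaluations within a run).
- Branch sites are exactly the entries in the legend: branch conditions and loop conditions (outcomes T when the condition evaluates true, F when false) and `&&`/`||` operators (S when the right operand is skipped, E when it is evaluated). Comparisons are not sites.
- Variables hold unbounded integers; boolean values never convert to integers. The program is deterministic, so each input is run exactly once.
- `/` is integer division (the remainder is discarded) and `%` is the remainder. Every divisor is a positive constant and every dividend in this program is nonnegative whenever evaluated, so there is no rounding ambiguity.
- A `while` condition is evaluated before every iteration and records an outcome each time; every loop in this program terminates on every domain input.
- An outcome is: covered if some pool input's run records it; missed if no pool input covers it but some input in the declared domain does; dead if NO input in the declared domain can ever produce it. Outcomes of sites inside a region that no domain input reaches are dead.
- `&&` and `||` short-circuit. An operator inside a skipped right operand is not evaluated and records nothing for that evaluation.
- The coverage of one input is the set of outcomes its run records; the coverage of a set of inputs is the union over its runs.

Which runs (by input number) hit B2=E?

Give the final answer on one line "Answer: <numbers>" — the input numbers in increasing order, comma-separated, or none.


input #1 (v=20): misses B2=E
input #2 (v=19): misses B2=E
input #3 (v=9): misses B2=E
input #4 (v=18): misses B2=E
input #5 (v=1): misses B2=E
input #6 (v=21): misses B2=E
input #7 (v=22): misses B2=E
input #8 (v=2): misses B2=E
input #9 (v=27): covers B2=E
input #10 (v=30): misses B2=E
Answer: 9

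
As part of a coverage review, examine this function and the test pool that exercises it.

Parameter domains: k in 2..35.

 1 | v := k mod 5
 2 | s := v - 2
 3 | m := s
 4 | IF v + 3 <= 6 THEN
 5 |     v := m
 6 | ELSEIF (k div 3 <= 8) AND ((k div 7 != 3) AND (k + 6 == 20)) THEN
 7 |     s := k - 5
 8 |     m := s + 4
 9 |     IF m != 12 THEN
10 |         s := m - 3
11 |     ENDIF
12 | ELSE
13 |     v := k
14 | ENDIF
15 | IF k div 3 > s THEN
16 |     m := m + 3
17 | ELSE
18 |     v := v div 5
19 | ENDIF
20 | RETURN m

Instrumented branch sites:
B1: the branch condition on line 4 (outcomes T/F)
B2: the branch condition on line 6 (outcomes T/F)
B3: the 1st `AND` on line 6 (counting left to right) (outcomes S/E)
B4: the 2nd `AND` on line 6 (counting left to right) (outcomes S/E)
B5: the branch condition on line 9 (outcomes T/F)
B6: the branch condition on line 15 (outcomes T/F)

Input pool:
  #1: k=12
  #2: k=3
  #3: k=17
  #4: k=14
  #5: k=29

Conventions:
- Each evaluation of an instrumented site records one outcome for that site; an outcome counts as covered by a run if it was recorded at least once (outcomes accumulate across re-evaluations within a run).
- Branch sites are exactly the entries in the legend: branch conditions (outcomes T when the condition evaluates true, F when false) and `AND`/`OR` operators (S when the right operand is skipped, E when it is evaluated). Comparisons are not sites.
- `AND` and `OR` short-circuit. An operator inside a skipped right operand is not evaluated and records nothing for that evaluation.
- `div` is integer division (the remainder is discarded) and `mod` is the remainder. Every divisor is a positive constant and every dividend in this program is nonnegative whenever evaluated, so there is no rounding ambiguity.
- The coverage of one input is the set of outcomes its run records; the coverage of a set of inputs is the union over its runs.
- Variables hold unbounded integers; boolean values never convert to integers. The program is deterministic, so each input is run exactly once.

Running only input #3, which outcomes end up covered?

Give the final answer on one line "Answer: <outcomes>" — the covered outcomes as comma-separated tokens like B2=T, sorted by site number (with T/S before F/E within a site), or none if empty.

Simulating input #3 (k=17) step by step:
  B1->T, B6->T
distinct outcomes covered: B1=T, B6=T

Answer: B1=T, B6=T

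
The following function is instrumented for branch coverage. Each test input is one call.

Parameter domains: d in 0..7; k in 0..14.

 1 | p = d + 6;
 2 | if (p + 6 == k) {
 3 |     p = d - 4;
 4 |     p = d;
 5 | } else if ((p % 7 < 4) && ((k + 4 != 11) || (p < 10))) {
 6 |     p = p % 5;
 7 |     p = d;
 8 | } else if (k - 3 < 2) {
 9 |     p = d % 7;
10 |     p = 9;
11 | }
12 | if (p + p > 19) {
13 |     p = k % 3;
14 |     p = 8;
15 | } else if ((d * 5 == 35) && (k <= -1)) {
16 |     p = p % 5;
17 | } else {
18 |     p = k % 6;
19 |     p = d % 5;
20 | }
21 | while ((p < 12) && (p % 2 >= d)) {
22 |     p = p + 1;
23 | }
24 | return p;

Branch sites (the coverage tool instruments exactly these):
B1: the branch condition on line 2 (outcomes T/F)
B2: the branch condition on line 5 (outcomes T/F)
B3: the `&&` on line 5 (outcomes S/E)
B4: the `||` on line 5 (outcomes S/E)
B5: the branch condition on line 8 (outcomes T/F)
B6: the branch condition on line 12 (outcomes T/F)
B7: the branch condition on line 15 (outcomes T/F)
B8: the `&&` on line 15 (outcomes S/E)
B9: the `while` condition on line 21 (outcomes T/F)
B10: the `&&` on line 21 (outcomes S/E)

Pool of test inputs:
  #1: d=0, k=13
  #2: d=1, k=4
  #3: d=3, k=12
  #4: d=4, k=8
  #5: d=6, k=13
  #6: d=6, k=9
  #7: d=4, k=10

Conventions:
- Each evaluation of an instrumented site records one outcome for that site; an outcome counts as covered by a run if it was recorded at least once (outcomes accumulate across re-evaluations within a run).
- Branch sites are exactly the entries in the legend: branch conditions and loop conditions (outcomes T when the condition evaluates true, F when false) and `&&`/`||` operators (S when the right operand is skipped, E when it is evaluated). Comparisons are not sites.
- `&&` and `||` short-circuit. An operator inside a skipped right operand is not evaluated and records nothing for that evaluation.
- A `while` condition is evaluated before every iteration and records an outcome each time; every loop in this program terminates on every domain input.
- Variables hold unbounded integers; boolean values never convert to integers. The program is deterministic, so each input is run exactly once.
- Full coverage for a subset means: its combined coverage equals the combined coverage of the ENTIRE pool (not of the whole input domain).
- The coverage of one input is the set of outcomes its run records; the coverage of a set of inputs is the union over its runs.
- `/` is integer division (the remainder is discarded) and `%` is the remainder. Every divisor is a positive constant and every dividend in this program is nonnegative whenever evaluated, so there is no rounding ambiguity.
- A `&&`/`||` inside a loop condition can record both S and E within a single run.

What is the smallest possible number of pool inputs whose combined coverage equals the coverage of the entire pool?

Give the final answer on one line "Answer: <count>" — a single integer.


input #1, d=0, k=13: outcomes B1=F, B2=F, B3=S, B5=F, B6=F, B7=F, B8=S, B9=T, B9=F, B10=S, B10=E
input #2, d=1, k=4: outcomes B1=F, B2=T, B3=E, B4=S, B6=F, B7=F, B8=S, B9=T, B9=F, B10=E
input #3, d=3, k=12: outcomes B1=F, B2=T, B3=E, B4=S, B6=F, B7=F, B8=S, B9=F, B10=E
input #4, d=4, k=8: outcomes B1=F, B2=T, B3=E, B4=S, B6=F, B7=F, B8=S, B9=F, B10=E
input #5, d=6, k=13: outcomes B1=F, B2=F, B3=S, B5=F, B6=T, B9=F, B10=E
input #6, d=6, k=9: outcomes B1=F, B2=F, B3=S, B5=F, B6=T, B9=F, B10=E
input #7, d=4, k=10: outcomes B1=F, B2=T, B3=E, B4=S, B6=F, B7=F, B8=S, B9=F, B10=E
together the pool reaches 15 outcomes: B1=F, B2=T, B2=F, B3=S, B3=E, B4=S, B5=F, B6=T, B6=F, B7=F, B8=S, B9=T, B9=F, B10=S, B10=E
checked all size-1 subsets: none covers 15 outcomes (max 11/15)
checked all size-2 subsets: none covers 15 outcomes (max 14/15)
at size 3, {1, 2, 5} reaches all 15 outcomes; every lexicographically earlier size-3 subset fails
Answer: 3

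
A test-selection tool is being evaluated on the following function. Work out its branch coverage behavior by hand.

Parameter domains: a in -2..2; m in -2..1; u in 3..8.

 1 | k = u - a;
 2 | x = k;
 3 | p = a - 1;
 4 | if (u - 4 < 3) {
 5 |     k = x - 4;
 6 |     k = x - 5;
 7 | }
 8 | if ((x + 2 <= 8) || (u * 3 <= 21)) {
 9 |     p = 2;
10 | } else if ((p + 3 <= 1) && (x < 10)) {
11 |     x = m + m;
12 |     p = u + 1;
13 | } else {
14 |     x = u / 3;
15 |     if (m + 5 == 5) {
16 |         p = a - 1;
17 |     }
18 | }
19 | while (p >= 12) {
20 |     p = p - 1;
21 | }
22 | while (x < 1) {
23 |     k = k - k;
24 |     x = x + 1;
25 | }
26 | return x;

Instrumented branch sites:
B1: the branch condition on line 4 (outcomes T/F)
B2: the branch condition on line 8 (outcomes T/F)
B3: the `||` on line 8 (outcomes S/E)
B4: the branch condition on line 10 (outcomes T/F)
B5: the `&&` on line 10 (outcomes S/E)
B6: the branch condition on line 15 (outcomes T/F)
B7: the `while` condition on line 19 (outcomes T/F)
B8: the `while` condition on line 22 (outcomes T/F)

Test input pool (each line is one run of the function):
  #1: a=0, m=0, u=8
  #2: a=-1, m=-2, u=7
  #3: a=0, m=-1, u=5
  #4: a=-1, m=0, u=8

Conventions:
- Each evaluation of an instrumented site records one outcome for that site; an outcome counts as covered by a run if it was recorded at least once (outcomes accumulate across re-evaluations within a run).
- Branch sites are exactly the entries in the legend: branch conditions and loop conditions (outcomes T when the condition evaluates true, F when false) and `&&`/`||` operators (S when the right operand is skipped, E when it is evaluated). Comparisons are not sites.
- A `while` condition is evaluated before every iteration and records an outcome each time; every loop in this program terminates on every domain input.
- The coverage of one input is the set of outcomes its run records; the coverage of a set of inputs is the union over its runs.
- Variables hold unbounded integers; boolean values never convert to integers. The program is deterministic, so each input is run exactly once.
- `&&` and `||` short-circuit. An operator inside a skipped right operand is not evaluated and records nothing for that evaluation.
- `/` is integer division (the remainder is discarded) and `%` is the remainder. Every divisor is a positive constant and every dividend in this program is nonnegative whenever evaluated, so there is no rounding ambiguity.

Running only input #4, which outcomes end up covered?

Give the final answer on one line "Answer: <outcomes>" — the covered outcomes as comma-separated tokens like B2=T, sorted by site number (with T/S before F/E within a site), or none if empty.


Running input #4 (a=-1, m=0, u=8), event by event:
  B1->F, B3->E, B2->F, B5->E, B4->T, B7->F, B8->T, B8->F
distinct outcomes covered: B1=F, B2=F, B3=E, B4=T, B5=E, B7=F, B8=T, B8=F
Answer: B1=F, B2=F, B3=E, B4=T, B5=E, B7=F, B8=T, B8=F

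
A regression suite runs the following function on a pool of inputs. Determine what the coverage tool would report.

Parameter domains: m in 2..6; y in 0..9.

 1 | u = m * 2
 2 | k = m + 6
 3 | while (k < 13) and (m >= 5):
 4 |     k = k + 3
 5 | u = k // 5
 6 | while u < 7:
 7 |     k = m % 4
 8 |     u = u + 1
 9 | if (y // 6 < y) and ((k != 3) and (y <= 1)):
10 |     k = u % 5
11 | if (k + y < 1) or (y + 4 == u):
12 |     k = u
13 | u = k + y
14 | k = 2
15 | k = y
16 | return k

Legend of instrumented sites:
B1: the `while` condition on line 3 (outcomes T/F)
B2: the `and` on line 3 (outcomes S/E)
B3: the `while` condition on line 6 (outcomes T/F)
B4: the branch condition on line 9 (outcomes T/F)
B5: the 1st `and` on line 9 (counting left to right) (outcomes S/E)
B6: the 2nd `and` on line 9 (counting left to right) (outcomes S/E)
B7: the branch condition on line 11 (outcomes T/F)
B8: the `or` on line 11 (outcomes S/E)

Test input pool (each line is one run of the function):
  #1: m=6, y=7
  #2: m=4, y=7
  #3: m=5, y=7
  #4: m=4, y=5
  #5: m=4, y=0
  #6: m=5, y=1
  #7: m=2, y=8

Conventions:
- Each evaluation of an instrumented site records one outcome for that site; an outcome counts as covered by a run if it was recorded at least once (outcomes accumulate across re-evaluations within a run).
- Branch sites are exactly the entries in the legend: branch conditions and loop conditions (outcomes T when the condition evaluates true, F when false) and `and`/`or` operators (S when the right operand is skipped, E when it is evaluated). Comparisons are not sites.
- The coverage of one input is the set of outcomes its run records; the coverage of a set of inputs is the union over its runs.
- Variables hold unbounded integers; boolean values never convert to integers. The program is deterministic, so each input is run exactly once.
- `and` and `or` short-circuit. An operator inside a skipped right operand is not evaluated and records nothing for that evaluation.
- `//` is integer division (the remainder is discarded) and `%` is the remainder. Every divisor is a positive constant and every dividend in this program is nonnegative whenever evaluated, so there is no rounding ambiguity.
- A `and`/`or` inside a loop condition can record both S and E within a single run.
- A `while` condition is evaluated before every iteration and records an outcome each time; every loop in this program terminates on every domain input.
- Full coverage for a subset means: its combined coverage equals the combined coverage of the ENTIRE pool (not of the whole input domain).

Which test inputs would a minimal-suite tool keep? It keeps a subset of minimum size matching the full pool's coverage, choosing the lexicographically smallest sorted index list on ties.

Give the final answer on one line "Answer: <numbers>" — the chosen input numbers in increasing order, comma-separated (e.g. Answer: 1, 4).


#1 (m=6, y=7) -> B2->E, B1->T, B2->S, B1->F, B3->T, B3->T, B3->T, B3->T, B3->F, B5->E, B6->E, B4->F, B8->E, B7->F; covered: B1=T, B1=F, B2=S, B2=E, B3=T, B3=F, B4=F, B5=E, B6=E, B7=F, B8=E
#2 (m=4, y=7) -> B2->E, B1->F, B3->T, B3->T, B3->T, B3->T, B3->T, B3->F, B5->E, B6->E, B4->F, B8->E, B7->F; covered: B1=F, B2=E, B3=T, B3=F, B4=F, B5=E, B6=E, B7=F, B8=E
#3 (m=5, y=7) -> B2->E, B1->T, B2->S, B1->F, B3->T, B3->T, B3->T, B3->T, B3->T, B3->F, B5->E, B6->E, B4->F, B8->E, ...; covered: B1=T, B1=F, B2=S, B2=E, B3=T, B3=F, B4=F, B5=E, B6=E, B7=F, B8=E
#4 (m=4, y=5) -> B2->E, B1->F, B3->T, B3->T, B3->T, B3->T, B3->T, B3->F, B5->E, B6->E, B4->F, B8->E, B7->F; covered: B1=F, B2=E, B3=T, B3=F, B4=F, B5=E, B6=E, B7=F, B8=E
#5 (m=4, y=0) -> B2->E, B1->F, B3->T, B3->T, B3->T, B3->T, B3->T, B3->F, B5->S, B4->F, B8->S, B7->T; covered: B1=F, B2=E, B3=T, B3=F, B4=F, B5=S, B7=T, B8=S
#6 (m=5, y=1) -> B2->E, B1->T, B2->S, B1->F, B3->T, B3->T, B3->T, B3->T, B3->T, B3->F, B5->E, B6->E, B4->T, B8->E, ...; covered: B1=T, B1=F, B2=S, B2=E, B3=T, B3=F, B4=T, B5=E, B6=E, B7=F, B8=E
#7 (m=2, y=8) -> B2->E, B1->F, B3->T, B3->T, B3->T, B3->T, B3->T, B3->T, B3->F, B5->E, B6->E, B4->F, B8->E, B7->F; covered: B1=F, B2=E, B3=T, B3=F, B4=F, B5=E, B6=E, B7=F, B8=E
union over all inputs: B1=T, B1=F, B2=S, B2=E, B3=T, B3=F, B4=T, B4=F, B5=S, B5=E, B6=E, B7=T, B7=F, B8=S, B8=E (15 outcomes)
every size-1 subset falls short of the 15 outcomes (best: 11/15)
the canonical winner is {5, 6}: size 2, full 15-outcome coverage, earliest index list among size-2 covers
Answer: 5, 6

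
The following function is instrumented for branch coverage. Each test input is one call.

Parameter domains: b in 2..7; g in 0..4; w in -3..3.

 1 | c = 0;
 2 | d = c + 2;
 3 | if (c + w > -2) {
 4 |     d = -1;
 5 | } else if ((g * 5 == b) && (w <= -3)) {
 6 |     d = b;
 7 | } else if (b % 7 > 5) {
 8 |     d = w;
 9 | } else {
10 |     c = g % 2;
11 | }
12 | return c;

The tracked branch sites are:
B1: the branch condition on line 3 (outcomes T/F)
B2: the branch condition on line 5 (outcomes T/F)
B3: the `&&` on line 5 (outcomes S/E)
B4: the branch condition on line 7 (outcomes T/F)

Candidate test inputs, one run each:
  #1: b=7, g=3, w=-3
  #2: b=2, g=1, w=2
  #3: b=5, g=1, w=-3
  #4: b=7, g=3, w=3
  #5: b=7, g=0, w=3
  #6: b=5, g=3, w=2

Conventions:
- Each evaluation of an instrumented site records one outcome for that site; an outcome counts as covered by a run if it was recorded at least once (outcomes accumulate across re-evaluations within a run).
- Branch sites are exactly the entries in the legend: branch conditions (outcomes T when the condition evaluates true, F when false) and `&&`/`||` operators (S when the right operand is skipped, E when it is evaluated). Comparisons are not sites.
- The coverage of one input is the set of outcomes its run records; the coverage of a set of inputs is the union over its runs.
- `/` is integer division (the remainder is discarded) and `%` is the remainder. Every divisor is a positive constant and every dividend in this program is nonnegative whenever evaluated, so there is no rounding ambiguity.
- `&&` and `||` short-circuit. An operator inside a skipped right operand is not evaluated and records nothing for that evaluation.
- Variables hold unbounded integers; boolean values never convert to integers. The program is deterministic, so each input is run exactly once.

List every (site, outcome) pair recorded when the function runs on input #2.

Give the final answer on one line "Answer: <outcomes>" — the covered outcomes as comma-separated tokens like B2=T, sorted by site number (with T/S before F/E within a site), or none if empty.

Running input #2 (b=2, g=1, w=2), event by event:
  B1->T
deduplicating events, the covered set is: B1=T

Answer: B1=T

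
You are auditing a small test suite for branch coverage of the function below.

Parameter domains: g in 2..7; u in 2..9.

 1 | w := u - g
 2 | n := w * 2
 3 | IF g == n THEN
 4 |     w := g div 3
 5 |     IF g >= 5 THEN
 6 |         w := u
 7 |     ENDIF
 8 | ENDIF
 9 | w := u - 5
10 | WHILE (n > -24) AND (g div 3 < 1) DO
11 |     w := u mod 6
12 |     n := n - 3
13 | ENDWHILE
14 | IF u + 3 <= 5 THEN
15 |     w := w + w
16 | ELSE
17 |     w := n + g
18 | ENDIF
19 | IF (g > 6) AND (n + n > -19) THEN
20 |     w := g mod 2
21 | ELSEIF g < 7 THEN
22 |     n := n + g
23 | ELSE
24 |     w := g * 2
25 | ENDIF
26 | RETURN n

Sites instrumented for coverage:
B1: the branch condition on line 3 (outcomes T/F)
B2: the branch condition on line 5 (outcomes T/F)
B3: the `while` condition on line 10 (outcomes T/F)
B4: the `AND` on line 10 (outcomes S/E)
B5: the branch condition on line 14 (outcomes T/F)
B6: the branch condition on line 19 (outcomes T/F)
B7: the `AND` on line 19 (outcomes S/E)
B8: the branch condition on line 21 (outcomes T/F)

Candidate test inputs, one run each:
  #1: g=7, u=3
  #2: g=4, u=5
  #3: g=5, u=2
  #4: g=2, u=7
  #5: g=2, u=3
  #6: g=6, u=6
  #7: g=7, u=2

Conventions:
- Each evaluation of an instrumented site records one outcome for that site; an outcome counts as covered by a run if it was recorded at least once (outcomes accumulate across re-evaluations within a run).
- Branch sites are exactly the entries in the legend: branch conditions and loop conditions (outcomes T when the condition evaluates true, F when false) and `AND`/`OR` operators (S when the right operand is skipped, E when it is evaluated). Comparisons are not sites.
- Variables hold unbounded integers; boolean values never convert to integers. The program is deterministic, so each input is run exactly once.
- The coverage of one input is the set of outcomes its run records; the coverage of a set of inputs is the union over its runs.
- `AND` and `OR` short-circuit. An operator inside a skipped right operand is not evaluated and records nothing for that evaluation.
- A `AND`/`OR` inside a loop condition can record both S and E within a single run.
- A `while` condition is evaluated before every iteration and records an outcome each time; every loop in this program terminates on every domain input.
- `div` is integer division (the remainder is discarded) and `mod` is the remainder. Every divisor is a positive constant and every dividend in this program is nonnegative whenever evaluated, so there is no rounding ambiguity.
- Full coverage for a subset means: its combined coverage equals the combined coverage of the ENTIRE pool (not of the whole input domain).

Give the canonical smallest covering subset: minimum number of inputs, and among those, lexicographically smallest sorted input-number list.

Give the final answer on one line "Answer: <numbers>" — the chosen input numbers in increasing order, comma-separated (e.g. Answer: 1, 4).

run #1 (g=7, u=3) runs B1->F, B4->E, B3->F, B5->F, B7->E, B6->T; records B1=F, B3=F, B4=E, B5=F, B6=T, B7=E
run #2 (g=4, u=5) runs B1->F, B4->E, B3->F, B5->F, B7->S, B6->F, B8->T; records B1=F, B3=F, B4=E, B5=F, B6=F, B7=S, B8=T
run #3 (g=5, u=2) runs B1->F, B4->E, B3->F, B5->T, B7->S, B6->F, B8->T; records B1=F, B3=F, B4=E, B5=T, B6=F, B7=S, B8=T
run #4 (g=2, u=7) runs B1->F, B4->E, B3->T, B4->E, B3->T, B4->E, B3->T, B4->E, B3->T, B4->E, B3->T, B4->E, B3->T, B4->E, ...; records B1=F, B3=T, B3=F, B4=S, B4=E, B5=F, B6=F, B7=S, B8=T
run #5 (g=2, u=3) runs B1->T, B2->F, B4->E, B3->T, B4->E, B3->T, B4->E, B3->T, B4->E, B3->T, B4->E, B3->T, B4->E, B3->T, ...; records B1=T, B2=F, B3=T, B3=F, B4=S, B4=E, B5=F, B6=F, B7=S, B8=T
run #6 (g=6, u=6) runs B1->F, B4->E, B3->F, B5->F, B7->S, B6->F, B8->T; records B1=F, B3=F, B4=E, B5=F, B6=F, B7=S, B8=T
run #7 (g=7, u=2) runs B1->F, B4->E, B3->F, B5->T, B7->E, B6->F, B8->F; records B1=F, B3=F, B4=E, B5=T, B6=F, B7=E, B8=F
pool-wide coverage (15 outcomes): B1=T, B1=F, B2=F, B3=T, B3=F, B4=S, B4=E, B5=T, B5=F, B6=T, B6=F, B7=S, B7=E, B8=T, B8=F
checked all size-1 subsets: none covers 15 outcomes (max 10/15)
checked all size-2 subsets: none covers 15 outcomes (max 14/15)
at size 3, {1, 5, 7} reaches all 15 outcomes; every lexicographically earlier size-3 subset fails

Answer: 1, 5, 7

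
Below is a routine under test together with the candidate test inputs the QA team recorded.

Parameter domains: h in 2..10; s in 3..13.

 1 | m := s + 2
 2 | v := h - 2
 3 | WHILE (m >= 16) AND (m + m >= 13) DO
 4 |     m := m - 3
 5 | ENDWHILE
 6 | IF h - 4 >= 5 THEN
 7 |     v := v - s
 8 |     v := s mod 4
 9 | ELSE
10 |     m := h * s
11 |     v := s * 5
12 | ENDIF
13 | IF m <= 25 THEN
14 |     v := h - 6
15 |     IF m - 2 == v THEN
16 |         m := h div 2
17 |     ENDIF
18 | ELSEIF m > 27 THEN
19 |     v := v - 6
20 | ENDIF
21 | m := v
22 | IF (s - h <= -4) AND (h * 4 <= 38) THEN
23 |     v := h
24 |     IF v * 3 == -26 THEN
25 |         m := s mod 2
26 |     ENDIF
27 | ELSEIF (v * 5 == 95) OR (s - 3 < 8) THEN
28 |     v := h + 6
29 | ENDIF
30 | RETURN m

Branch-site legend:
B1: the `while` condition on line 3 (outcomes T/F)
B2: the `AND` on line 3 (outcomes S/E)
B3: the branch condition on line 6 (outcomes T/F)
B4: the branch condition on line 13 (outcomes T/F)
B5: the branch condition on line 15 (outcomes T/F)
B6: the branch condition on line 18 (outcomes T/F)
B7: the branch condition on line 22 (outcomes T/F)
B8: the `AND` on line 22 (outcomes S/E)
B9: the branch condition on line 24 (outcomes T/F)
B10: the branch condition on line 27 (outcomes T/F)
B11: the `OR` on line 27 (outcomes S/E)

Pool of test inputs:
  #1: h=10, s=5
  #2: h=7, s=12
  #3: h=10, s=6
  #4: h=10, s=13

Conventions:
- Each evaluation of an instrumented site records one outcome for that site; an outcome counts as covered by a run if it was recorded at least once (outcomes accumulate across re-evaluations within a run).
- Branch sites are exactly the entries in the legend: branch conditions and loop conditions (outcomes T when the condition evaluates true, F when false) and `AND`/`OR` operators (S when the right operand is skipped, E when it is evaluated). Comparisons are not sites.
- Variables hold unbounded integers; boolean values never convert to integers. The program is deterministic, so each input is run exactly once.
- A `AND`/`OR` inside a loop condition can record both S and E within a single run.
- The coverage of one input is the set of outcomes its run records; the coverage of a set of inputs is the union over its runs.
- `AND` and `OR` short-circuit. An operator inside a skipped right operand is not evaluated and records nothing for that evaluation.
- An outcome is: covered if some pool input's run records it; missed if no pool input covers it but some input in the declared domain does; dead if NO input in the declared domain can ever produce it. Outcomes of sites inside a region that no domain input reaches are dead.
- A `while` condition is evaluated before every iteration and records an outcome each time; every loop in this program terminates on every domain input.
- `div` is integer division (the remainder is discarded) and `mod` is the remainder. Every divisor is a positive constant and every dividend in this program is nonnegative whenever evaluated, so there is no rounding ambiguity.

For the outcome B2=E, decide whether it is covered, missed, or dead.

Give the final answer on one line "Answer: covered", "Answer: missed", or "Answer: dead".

no pool input records B2=E
checking all 99 inputs in the declared domain: B2=E is never recorded -> dead

Answer: dead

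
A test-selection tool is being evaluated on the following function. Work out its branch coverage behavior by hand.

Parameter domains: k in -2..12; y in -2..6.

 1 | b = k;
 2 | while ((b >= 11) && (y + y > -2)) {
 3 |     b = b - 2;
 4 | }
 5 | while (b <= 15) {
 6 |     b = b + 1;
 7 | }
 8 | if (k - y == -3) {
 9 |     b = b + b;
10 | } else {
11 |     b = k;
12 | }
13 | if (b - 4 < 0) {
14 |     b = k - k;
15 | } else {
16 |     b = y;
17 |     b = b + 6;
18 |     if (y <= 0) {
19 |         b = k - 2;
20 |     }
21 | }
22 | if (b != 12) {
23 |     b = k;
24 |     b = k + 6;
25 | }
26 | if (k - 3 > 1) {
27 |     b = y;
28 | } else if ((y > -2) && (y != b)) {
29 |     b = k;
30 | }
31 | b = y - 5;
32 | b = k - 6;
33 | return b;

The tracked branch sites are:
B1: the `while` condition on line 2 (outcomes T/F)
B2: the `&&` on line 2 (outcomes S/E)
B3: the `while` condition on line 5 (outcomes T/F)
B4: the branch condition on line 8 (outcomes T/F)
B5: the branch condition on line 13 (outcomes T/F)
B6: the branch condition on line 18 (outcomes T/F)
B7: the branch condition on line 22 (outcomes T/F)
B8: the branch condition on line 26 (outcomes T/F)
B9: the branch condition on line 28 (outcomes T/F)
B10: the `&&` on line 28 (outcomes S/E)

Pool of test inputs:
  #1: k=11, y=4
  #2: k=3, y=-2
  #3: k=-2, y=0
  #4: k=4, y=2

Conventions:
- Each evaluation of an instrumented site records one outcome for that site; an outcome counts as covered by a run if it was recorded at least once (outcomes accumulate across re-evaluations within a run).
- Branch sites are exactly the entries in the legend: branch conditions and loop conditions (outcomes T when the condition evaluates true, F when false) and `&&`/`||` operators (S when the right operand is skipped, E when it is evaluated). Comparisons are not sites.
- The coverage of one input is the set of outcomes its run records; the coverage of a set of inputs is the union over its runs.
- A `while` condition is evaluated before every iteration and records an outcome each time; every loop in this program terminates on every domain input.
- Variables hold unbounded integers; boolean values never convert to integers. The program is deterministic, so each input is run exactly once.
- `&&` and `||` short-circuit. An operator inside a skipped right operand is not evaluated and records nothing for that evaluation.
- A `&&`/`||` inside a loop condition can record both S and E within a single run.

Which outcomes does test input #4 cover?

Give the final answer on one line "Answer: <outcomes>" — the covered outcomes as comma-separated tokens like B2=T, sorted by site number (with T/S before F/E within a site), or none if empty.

Tracing the run of input #4 (k=4, y=2):
  B2->S, B1->F, B3->T, B3->T, B3->T, B3->T, B3->T, B3->T, B3->T, B3->T
  B3->T, B3->T, B3->T, B3->T, B3->F, B4->F, B5->F, B6->F, B7->T, B8->F
  B10->E, B9->T
deduplicating events, the covered set is: B1=F, B2=S, B3=T, B3=F, B4=F, B5=F, B6=F, B7=T, B8=F, B9=T, B10=E

Answer: B1=F, B2=S, B3=T, B3=F, B4=F, B5=F, B6=F, B7=T, B8=F, B9=T, B10=E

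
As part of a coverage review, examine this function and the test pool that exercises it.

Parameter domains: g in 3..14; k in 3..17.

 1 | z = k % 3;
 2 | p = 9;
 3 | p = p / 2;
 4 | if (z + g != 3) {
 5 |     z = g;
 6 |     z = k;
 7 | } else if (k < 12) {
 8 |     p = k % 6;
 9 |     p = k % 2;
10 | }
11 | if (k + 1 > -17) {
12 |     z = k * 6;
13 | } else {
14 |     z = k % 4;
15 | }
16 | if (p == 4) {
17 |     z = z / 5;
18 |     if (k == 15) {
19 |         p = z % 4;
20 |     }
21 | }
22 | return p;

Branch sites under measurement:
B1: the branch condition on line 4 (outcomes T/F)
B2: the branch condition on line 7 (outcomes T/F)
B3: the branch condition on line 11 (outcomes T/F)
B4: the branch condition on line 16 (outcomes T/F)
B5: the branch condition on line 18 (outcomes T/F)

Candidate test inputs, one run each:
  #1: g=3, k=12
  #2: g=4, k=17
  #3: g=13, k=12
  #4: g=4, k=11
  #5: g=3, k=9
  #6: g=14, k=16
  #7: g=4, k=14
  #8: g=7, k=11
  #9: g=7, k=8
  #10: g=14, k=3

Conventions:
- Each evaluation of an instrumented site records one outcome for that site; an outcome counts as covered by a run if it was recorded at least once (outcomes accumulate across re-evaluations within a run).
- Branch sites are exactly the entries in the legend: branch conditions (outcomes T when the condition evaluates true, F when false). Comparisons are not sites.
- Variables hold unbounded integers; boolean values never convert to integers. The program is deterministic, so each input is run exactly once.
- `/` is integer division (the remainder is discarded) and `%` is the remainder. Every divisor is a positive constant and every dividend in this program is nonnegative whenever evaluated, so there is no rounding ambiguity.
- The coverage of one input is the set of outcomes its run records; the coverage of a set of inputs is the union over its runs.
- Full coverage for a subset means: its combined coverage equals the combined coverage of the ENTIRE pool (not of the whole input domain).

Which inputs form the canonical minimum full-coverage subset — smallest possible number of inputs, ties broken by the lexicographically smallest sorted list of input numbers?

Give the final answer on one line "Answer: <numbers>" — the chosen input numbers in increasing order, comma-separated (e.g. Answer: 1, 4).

input #1, g=3, k=12: events B1->F, B2->F, B3->T, B4->T, B5->F; outcomes B1=F, B2=F, B3=T, B4=T, B5=F
input #2, g=4, k=17: events B1->T, B3->T, B4->T, B5->F; outcomes B1=T, B3=T, B4=T, B5=F
input #3, g=13, k=12: events B1->T, B3->T, B4->T, B5->F; outcomes B1=T, B3=T, B4=T, B5=F
input #4, g=4, k=11: events B1->T, B3->T, B4->T, B5->F; outcomes B1=T, B3=T, B4=T, B5=F
input #5, g=3, k=9: events B1->F, B2->T, B3->T, B4->F; outcomes B1=F, B2=T, B3=T, B4=F
input #6, g=14, k=16: events B1->T, B3->T, B4->T, B5->F; outcomes B1=T, B3=T, B4=T, B5=F
input #7, g=4, k=14: events B1->T, B3->T, B4->T, B5->F; outcomes B1=T, B3=T, B4=T, B5=F
input #8, g=7, k=11: events B1->T, B3->T, B4->T, B5->F; outcomes B1=T, B3=T, B4=T, B5=F
input #9, g=7, k=8: events B1->T, B3->T, B4->T, B5->F; outcomes B1=T, B3=T, B4=T, B5=F
input #10, g=14, k=3: events B1->T, B3->T, B4->T, B5->F; outcomes B1=T, B3=T, B4=T, B5=F
the full pool covers 8 outcomes: B1=T, B1=F, B2=T, B2=F, B3=T, B4=T, B4=F, B5=F
checked all size-1 subsets: none covers 8 outcomes (max 5/8)
checked all size-2 subsets: none covers 8 outcomes (max 7/8)
inputs {1, 2, 5} (size 3) cover everything; no size-3 subset with a lexicographically smaller index list covers all 8

Answer: 1, 2, 5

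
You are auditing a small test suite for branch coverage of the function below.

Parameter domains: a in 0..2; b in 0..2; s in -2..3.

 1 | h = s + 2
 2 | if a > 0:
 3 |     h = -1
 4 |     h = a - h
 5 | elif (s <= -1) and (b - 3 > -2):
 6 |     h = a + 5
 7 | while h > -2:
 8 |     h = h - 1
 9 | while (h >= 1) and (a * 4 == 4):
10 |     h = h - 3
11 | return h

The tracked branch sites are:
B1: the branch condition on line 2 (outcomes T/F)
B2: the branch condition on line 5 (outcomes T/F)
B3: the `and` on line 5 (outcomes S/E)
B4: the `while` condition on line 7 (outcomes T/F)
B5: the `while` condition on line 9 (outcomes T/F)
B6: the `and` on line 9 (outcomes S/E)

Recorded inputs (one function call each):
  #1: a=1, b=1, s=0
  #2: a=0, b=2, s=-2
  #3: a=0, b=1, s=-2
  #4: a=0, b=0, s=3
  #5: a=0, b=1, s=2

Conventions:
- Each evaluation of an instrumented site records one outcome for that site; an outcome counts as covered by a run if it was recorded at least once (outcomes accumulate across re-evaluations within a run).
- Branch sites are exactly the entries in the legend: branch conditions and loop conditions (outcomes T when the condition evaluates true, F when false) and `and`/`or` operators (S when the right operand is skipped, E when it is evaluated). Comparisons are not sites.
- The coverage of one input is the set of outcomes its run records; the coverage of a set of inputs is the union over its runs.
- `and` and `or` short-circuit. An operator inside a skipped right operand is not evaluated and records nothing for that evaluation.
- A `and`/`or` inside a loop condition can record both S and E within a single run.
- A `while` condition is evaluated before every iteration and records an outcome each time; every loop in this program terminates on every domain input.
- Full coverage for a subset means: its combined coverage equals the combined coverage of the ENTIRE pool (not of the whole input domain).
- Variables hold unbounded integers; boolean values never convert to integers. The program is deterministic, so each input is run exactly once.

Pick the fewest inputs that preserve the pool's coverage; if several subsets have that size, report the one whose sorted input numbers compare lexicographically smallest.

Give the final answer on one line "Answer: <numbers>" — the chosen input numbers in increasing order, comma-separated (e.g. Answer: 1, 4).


input #1, a=1, b=1, s=0: outcomes B1=T, B4=T, B4=F, B5=F, B6=S
input #2, a=0, b=2, s=-2: outcomes B1=F, B2=T, B3=E, B4=T, B4=F, B5=F, B6=S
input #3, a=0, b=1, s=-2: outcomes B1=F, B2=F, B3=E, B4=T, B4=F, B5=F, B6=S
input #4, a=0, b=0, s=3: outcomes B1=F, B2=F, B3=S, B4=T, B4=F, B5=F, B6=S
input #5, a=0, b=1, s=2: outcomes B1=F, B2=F, B3=S, B4=T, B4=F, B5=F, B6=S
the full pool covers 10 outcomes: B1=T, B1=F, B2=T, B2=F, B3=S, B3=E, B4=T, B4=F, B5=F, B6=S
checked all size-1 subsets: none covers 10 outcomes (max 7/10)
checked all size-2 subsets: none covers 10 outcomes (max 9/10)
inputs {1, 2, 4} (size 3) cover everything; no size-3 subset with a lexicographically smaller index list covers all 10
Answer: 1, 2, 4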